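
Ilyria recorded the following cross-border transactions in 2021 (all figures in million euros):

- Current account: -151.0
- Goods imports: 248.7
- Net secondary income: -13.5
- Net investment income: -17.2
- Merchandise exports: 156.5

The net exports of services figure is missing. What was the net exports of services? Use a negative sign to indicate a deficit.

-28.1

Current account = goods balance + services balance + net primary income + net secondary income
Sum of the known components = -122.9
Net exports of services = CA - (known components) = -151.0 - (-122.9) = -28.1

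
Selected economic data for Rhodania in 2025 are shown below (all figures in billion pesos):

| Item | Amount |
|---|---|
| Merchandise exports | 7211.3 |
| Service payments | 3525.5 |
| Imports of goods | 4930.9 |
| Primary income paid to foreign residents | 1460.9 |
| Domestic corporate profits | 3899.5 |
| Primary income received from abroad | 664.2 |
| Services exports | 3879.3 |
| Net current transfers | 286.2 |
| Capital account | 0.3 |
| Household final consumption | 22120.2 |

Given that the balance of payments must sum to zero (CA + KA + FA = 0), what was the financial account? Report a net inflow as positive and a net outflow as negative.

-2124.0

Goods balance = 7211.3 - 4930.9 = 2280.4
Services balance = 3879.3 - 3525.5 = 353.8
Trade balance (goods + services) = 2280.4 + 353.8 = 2634.2
Net primary income = 664.2 - 1460.9 = -796.7
Net secondary income = 286.2
Current account = 2634.2 + (-796.7) + 286.2 = 2123.7
Financial account = -(2123.7 + 0.3) = -2124.0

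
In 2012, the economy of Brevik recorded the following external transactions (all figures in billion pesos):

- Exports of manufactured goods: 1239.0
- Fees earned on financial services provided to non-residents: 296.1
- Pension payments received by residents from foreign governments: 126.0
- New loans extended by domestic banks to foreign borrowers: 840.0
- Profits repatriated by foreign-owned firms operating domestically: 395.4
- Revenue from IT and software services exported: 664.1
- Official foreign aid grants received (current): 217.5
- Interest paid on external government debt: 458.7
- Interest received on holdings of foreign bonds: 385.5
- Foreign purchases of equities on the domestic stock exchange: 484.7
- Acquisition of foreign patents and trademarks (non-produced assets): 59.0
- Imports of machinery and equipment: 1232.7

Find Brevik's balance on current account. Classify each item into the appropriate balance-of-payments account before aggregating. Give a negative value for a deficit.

841.4

Goods: 1239.0 - 1232.7 = 6.3
Services: 296.1 + 664.1 = 960.2
Primary income: -458.7 + 385.5 - 395.4 = -468.6
Secondary income: 217.5 + 126.0 = 343.5
Current account = 6.3 + 960.2 + (-468.6) + 343.5 = 841.4
(Excluded from the current account — financial account: new loans extended by domestic banks to foreign borrowers 840.0, foreign purchases of equities on the domestic stock exchange 484.7; capital account: acquisition of foreign patents and trademarks (non-produced assets) 59.0.)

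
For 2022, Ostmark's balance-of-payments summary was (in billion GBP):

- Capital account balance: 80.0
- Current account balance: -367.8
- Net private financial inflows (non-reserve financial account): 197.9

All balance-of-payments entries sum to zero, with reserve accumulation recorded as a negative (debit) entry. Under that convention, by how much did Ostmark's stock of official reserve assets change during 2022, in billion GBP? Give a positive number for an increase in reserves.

-89.9

Official reserve transactions balance = -((-367.8) + 80.0 + 197.9) = 89.9
An accumulation of reserves is recorded as a debit (negative entry), so the change in the stock of reserves is the negative of that balance.
Change in official reserves = -(89.9) = -89.9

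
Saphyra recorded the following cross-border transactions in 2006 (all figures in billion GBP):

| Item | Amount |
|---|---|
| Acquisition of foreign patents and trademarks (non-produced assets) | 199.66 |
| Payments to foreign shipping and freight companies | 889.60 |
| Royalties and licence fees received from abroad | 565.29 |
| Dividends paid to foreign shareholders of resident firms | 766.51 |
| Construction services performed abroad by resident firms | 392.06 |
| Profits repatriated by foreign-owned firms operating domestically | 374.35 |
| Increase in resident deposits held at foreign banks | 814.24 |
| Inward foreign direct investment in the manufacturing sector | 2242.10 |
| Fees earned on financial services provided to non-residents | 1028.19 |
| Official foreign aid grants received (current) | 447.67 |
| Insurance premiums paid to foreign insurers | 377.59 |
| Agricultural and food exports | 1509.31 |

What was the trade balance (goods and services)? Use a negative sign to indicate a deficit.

2227.66

Goods: 1509.31
Services: 565.29 + 392.06 - 889.60 - 377.59 + 1028.19 = 718.35
Trade balance = 1509.31 + 718.35 = 2227.66
(Excluded from the trade balance — capital account: acquisition of foreign patents and trademarks (non-produced assets) 199.66; primary income: dividends paid to foreign shareholders of resident firms 766.51, profits repatriated by foreign-owned firms operating domestically 374.35; financial account: increase in resident deposits held at foreign banks 814.24, inward foreign direct investment in the manufacturing sector 2242.10; secondary income: official foreign aid grants received (current) 447.67.)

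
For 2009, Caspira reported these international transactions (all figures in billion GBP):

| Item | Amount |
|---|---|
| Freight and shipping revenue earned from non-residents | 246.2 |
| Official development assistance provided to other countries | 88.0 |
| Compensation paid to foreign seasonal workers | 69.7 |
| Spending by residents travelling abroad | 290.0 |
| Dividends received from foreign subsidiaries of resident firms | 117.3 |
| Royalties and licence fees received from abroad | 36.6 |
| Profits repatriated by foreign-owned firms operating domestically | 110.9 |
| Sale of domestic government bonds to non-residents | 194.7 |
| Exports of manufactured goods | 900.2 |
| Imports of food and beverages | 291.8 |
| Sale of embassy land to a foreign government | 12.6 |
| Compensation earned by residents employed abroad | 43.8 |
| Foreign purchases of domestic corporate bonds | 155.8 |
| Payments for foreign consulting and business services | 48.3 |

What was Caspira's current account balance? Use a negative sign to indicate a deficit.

Goods: -291.8 + 900.2 = 608.4
Services: 246.2 - 48.3 - 290.0 + 36.6 = -55.5
Primary income: -110.9 - 69.7 + 43.8 + 117.3 = -19.5
Secondary income: -88.0
Current account = 608.4 + (-55.5) + (-19.5) + (-88.0) = 445.4
(Excluded from the current account — financial account: sale of domestic government bonds to non-residents 194.7, foreign purchases of domestic corporate bonds 155.8; capital account: sale of embassy land to a foreign government 12.6.)

445.4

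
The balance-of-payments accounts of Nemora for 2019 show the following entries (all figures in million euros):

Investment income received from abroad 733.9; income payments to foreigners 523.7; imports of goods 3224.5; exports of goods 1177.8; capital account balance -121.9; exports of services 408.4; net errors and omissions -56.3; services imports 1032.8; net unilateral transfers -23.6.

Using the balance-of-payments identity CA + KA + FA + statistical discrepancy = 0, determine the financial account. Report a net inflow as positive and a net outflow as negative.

Goods balance = 1177.8 - 3224.5 = -2046.7
Services balance = 408.4 - 1032.8 = -624.4
Trade balance (goods + services) = -2046.7 + (-624.4) = -2671.1
Net primary income = 733.9 - 523.7 = 210.2
Net secondary income = -23.6
Current account = -2671.1 + 210.2 + (-23.6) = -2484.5
Financial account = -(-2484.5 + (-121.9) + (-56.3)) = 2662.7

2662.7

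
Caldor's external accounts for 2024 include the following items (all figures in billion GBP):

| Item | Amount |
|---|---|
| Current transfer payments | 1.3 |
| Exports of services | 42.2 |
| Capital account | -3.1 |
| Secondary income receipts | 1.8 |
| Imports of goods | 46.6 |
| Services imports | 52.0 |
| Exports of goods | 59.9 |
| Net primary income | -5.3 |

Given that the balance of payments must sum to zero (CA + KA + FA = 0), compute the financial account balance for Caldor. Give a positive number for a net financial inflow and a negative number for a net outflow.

Goods balance = 59.9 - 46.6 = 13.3
Services balance = 42.2 - 52.0 = -9.8
Trade balance (goods + services) = 13.3 + (-9.8) = 3.5
Net primary income = -5.3
Net secondary income = 1.8 - 1.3 = 0.5
Current account = 3.5 + (-5.3) + 0.5 = -1.3
Financial account = -(-1.3 + (-3.1)) = 4.4

4.4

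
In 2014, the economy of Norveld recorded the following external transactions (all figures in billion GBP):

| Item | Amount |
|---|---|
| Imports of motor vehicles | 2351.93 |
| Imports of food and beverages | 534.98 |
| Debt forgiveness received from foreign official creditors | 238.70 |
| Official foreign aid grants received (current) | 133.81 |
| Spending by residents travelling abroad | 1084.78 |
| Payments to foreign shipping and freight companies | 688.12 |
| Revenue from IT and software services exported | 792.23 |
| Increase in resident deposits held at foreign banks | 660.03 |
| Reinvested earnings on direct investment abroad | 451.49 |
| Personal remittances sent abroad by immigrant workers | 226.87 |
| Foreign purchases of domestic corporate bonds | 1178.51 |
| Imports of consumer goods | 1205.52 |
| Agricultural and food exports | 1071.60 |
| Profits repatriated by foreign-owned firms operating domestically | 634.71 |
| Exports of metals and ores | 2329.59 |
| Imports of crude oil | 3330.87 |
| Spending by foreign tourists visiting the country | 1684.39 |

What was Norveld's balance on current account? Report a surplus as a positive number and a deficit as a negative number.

Goods: 1071.60 - 3330.87 + 2329.59 - 2351.93 - 1205.52 - 534.98 = -4022.11
Services: 792.23 + 1684.39 - 1084.78 - 688.12 = 703.72
Primary income: -634.71 + 451.49 = -183.22
Secondary income: 133.81 - 226.87 = -93.06
Current account = (-4022.11) + 703.72 + (-183.22) + (-93.06) = -3594.67
(Excluded from the current account — capital account: debt forgiveness received from foreign official creditors 238.70; financial account: increase in resident deposits held at foreign banks 660.03, foreign purchases of domestic corporate bonds 1178.51.)

-3594.67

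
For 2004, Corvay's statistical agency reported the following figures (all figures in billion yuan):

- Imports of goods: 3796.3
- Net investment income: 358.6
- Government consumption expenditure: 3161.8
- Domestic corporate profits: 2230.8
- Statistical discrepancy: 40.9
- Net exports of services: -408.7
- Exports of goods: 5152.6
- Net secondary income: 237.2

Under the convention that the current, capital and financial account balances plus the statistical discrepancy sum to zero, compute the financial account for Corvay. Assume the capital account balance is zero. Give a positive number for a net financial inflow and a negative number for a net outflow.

Goods balance = 5152.6 - 3796.3 = 1356.3
Services balance = -408.7
Trade balance (goods + services) = 1356.3 + (-408.7) = 947.6
Net primary income = 358.6
Net secondary income = 237.2
Current account = 947.6 + 358.6 + 237.2 = 1543.4
Financial account = -(1543.4 + 40.9) = -1584.3

-1584.3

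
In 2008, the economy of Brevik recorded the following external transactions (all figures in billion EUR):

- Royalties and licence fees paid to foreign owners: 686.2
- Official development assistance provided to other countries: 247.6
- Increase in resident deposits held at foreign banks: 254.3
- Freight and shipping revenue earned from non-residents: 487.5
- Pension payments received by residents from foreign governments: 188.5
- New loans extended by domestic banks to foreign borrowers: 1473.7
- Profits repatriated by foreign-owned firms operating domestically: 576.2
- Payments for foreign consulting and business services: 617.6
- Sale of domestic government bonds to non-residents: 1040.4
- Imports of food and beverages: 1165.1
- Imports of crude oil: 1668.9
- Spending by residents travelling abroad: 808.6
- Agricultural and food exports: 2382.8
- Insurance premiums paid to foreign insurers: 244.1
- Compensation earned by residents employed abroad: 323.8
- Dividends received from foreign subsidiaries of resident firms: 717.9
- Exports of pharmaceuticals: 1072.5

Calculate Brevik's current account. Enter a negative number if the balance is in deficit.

-841.3

Goods: -1165.1 + 1072.5 - 1668.9 + 2382.8 = 621.3
Services: -686.2 - 808.6 - 244.1 + 487.5 - 617.6 = -1869.0
Primary income: 323.8 - 576.2 + 717.9 = 465.5
Secondary income: 188.5 - 247.6 = -59.1
Current account = 621.3 + (-1869.0) + 465.5 + (-59.1) = -841.3
(Excluded from the current account — financial account: increase in resident deposits held at foreign banks 254.3, new loans extended by domestic banks to foreign borrowers 1473.7, sale of domestic government bonds to non-residents 1040.4.)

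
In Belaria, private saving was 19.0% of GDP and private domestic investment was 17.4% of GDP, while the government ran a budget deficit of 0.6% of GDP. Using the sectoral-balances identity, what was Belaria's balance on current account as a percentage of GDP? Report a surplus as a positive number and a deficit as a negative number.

1.0

By the sectoral-balances identity, CA = (S_private - I) + (T - G).
Private balance = 19.0 - 17.4 = 1.6
Government balance (T - G) = -0.6
CA = 1.6 + (-0.6) = 1.0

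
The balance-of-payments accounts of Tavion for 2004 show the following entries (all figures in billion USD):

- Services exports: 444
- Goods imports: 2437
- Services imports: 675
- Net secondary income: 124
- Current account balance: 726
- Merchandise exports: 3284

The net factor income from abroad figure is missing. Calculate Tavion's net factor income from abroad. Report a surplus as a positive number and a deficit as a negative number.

Current account = goods balance + services balance + net primary income + net secondary income
Sum of the known components = 740
Net factor income from abroad = CA - (known components) = 726 - 740 = -14

-14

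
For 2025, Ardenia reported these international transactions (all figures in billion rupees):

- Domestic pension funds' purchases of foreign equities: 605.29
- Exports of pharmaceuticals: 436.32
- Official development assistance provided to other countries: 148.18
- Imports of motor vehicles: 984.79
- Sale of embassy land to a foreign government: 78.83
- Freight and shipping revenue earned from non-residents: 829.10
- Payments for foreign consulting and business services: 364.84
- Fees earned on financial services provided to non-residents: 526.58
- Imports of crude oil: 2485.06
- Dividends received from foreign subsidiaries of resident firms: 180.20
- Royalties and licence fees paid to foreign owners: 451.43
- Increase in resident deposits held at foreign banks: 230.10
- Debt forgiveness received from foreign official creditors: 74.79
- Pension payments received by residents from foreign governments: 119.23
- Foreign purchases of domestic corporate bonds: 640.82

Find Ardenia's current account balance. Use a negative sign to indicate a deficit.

-2342.87

Goods: 436.32 - 984.79 - 2485.06 = -3033.53
Services: 526.58 - 451.43 + 829.10 - 364.84 = 539.41
Primary income: 180.20
Secondary income: -148.18 + 119.23 = -28.95
Current account = (-3033.53) + 539.41 + 180.20 + (-28.95) = -2342.87
(Excluded from the current account — financial account: domestic pension funds' purchases of foreign equities 605.29, increase in resident deposits held at foreign banks 230.10, foreign purchases of domestic corporate bonds 640.82; capital account: sale of embassy land to a foreign government 78.83, debt forgiveness received from foreign official creditors 74.79.)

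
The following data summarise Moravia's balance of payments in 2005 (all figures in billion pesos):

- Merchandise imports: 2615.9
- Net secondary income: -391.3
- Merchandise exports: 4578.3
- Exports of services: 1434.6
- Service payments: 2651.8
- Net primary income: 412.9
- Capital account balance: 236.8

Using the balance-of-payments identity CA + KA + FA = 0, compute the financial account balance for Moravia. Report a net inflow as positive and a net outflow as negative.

-1003.6

Goods balance = 4578.3 - 2615.9 = 1962.4
Services balance = 1434.6 - 2651.8 = -1217.2
Trade balance (goods + services) = 1962.4 + (-1217.2) = 745.2
Net primary income = 412.9
Net secondary income = -391.3
Current account = 745.2 + 412.9 + (-391.3) = 766.8
Financial account = -(766.8 + 236.8) = -1003.6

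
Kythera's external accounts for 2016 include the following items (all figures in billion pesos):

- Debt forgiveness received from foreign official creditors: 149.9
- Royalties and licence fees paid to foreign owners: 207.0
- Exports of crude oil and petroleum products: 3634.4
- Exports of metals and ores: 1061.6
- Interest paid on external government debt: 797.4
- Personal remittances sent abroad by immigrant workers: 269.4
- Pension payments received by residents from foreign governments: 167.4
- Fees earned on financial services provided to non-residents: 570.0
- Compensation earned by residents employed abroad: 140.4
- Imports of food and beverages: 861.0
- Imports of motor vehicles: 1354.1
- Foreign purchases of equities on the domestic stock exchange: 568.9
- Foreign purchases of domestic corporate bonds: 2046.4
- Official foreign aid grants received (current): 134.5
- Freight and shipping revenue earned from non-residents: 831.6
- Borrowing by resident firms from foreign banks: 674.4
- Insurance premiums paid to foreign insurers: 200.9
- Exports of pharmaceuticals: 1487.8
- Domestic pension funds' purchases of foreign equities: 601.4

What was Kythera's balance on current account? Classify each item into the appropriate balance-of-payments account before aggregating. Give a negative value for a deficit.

4337.9

Goods: -1354.1 + 1487.8 - 861.0 + 1061.6 + 3634.4 = 3968.7
Services: 570.0 - 207.0 - 200.9 + 831.6 = 993.7
Primary income: -797.4 + 140.4 = -657.0
Secondary income: -269.4 + 167.4 + 134.5 = 32.5
Current account = 3968.7 + 993.7 + (-657.0) + 32.5 = 4337.9
(Excluded from the current account — capital account: debt forgiveness received from foreign official creditors 149.9; financial account: foreign purchases of equities on the domestic stock exchange 568.9, foreign purchases of domestic corporate bonds 2046.4, borrowing by resident firms from foreign banks 674.4, domestic pension funds' purchases of foreign equities 601.4.)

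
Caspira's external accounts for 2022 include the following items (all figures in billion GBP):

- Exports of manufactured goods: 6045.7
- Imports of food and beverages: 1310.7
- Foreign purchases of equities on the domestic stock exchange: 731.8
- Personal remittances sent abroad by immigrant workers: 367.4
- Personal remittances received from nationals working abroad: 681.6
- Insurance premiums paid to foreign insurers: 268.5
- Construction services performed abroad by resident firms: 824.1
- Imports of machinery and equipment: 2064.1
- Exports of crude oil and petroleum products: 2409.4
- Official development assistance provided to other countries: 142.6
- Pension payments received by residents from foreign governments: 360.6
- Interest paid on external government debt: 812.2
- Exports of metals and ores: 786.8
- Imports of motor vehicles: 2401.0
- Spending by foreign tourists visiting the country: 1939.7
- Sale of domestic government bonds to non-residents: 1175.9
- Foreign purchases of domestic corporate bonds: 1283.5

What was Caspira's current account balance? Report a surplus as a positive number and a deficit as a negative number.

5681.4

Goods: 2409.4 - 2064.1 - 2401.0 + 6045.7 + 786.8 - 1310.7 = 3466.1
Services: 824.1 + 1939.7 - 268.5 = 2495.3
Primary income: -812.2
Secondary income: 681.6 - 142.6 + 360.6 - 367.4 = 532.2
Current account = 3466.1 + 2495.3 + (-812.2) + 532.2 = 5681.4
(Excluded from the current account — financial account: foreign purchases of equities on the domestic stock exchange 731.8, sale of domestic government bonds to non-residents 1175.9, foreign purchases of domestic corporate bonds 1283.5.)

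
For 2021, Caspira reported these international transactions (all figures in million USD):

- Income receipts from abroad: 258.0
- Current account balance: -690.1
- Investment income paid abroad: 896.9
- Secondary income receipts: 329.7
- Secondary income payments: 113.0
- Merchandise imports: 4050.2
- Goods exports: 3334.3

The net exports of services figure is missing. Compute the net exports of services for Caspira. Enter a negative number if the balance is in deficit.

Current account = goods balance + services balance + net primary income + net secondary income
Sum of the known components = -1138.1
Net exports of services = CA - (known components) = -690.1 - (-1138.1) = 448.0

448.0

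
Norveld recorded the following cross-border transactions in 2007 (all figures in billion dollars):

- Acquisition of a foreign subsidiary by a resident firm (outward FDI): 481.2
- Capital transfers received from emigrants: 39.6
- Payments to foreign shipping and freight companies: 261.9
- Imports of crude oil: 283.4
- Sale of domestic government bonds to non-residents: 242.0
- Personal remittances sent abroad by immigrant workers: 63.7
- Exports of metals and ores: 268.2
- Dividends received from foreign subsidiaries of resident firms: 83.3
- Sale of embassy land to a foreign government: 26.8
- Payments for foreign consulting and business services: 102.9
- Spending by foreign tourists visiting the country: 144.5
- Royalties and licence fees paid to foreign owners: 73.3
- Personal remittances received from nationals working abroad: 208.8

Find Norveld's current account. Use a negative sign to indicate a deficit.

-80.4

Goods: -283.4 + 268.2 = -15.2
Services: -73.3 + 144.5 - 102.9 - 261.9 = -293.6
Primary income: 83.3
Secondary income: -63.7 + 208.8 = 145.1
Current account = (-15.2) + (-293.6) + 83.3 + 145.1 = -80.4
(Excluded from the current account — financial account: acquisition of a foreign subsidiary by a resident firm (outward FDI) 481.2, sale of domestic government bonds to non-residents 242.0; capital account: capital transfers received from emigrants 39.6, sale of embassy land to a foreign government 26.8.)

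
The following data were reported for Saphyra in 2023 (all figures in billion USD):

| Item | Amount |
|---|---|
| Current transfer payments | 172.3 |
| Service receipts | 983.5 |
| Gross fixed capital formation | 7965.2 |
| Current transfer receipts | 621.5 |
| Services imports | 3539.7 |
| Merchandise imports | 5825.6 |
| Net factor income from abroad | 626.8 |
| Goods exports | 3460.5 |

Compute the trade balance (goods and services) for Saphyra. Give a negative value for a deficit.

Goods balance = 3460.5 - 5825.6 = -2365.1
Services balance = 983.5 - 3539.7 = -2556.2
Trade balance (goods + services) = -2365.1 + (-2556.2) = -4921.3

-4921.3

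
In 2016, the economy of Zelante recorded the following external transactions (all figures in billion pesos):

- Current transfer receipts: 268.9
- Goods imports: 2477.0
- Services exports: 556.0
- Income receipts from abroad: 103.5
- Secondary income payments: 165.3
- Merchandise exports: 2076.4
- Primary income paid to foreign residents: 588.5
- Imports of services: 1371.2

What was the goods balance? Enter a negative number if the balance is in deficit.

Goods balance = 2076.4 - 2477.0 = -400.6

-400.6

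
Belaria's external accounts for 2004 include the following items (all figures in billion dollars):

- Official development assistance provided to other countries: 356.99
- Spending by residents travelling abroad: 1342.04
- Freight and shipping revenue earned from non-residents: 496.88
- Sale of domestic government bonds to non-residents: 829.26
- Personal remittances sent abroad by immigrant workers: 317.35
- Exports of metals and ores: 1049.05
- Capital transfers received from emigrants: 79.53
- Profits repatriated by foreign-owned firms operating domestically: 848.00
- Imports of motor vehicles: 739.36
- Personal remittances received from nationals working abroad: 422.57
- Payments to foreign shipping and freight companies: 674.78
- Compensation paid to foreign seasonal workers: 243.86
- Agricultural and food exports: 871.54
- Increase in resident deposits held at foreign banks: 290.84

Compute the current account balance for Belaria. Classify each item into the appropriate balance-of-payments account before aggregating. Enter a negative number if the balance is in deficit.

-1682.34

Goods: 1049.05 - 739.36 + 871.54 = 1181.23
Services: -674.78 + 496.88 - 1342.04 = -1519.94
Primary income: -848.00 - 243.86 = -1091.86
Secondary income: -317.35 + 422.57 - 356.99 = -251.77
Current account = 1181.23 + (-1519.94) + (-1091.86) + (-251.77) = -1682.34
(Excluded from the current account — financial account: sale of domestic government bonds to non-residents 829.26, increase in resident deposits held at foreign banks 290.84; capital account: capital transfers received from emigrants 79.53.)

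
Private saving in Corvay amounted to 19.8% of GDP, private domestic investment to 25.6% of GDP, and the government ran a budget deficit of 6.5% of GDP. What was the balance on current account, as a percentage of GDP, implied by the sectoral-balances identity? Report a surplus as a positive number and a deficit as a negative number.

-12.3

By the sectoral-balances identity, CA = (S_private - I) + (T - G).
Private balance = 19.8 - 25.6 = -5.8
Government balance (T - G) = -6.5
CA = -5.8 + (-6.5) = -12.3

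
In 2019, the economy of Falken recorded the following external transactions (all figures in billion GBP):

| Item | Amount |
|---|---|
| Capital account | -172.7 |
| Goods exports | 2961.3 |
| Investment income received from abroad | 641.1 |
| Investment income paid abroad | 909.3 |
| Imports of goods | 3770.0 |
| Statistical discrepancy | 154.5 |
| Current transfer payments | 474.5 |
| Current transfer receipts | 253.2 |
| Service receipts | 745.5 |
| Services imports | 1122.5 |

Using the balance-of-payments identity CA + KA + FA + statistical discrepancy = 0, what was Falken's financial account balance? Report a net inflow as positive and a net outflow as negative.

1693.4

Goods balance = 2961.3 - 3770.0 = -808.7
Services balance = 745.5 - 1122.5 = -377.0
Trade balance (goods + services) = -808.7 + (-377.0) = -1185.7
Net primary income = 641.1 - 909.3 = -268.2
Net secondary income = 253.2 - 474.5 = -221.3
Current account = -1185.7 + (-268.2) + (-221.3) = -1675.2
Financial account = -(-1675.2 + (-172.7) + 154.5) = 1693.4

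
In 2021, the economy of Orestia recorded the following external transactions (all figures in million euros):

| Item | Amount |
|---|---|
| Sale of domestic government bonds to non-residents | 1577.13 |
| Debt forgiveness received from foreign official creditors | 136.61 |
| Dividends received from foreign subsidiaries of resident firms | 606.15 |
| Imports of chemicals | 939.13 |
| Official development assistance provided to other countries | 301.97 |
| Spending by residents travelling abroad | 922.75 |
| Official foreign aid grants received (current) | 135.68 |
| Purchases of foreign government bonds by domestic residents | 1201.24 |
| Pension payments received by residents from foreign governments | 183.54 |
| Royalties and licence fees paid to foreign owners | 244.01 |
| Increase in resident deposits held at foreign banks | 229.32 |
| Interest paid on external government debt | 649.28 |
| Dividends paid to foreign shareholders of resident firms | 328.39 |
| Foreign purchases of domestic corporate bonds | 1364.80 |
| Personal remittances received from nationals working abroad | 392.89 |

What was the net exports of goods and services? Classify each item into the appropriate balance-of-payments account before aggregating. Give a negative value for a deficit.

-2105.89

Goods: -939.13
Services: -244.01 - 922.75 = -1166.76
Trade balance = -939.13 + (-1166.76) = -2105.89
(Excluded from the trade balance — financial account: sale of domestic government bonds to non-residents 1577.13, purchases of foreign government bonds by domestic residents 1201.24, increase in resident deposits held at foreign banks 229.32, foreign purchases of domestic corporate bonds 1364.80; capital account: debt forgiveness received from foreign official creditors 136.61; primary income: dividends received from foreign subsidiaries of resident firms 606.15, interest paid on external government debt 649.28, dividends paid to foreign shareholders of resident firms 328.39; secondary income: official development assistance provided to other countries 301.97, official foreign aid grants received (current) 135.68, pension payments received by residents from foreign governments 183.54, personal remittances received from nationals working abroad 392.89.)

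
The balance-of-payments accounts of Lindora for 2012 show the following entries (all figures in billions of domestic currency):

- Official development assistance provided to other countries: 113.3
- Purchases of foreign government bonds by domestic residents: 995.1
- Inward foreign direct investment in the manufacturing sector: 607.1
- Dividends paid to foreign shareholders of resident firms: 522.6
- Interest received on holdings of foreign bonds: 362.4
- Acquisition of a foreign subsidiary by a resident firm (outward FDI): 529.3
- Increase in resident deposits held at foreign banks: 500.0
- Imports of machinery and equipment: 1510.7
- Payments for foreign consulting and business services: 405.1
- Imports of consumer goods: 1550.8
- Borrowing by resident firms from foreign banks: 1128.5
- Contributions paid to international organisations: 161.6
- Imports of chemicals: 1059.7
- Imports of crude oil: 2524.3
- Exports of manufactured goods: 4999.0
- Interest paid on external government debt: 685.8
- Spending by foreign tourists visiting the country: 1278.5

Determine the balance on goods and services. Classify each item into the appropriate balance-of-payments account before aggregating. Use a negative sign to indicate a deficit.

Goods: -2524.3 - 1510.7 + 4999.0 - 1059.7 - 1550.8 = -1646.5
Services: -405.1 + 1278.5 = 873.4
Trade balance = -1646.5 + 873.4 = -773.1
(Excluded from the trade balance — secondary income: official development assistance provided to other countries 113.3, contributions paid to international organisations 161.6; financial account: purchases of foreign government bonds by domestic residents 995.1, inward foreign direct investment in the manufacturing sector 607.1, acquisition of a foreign subsidiary by a resident firm (outward FDI) 529.3, increase in resident deposits held at foreign banks 500.0, borrowing by resident firms from foreign banks 1128.5; primary income: dividends paid to foreign shareholders of resident firms 522.6, interest received on holdings of foreign bonds 362.4, interest paid on external government debt 685.8.)

-773.1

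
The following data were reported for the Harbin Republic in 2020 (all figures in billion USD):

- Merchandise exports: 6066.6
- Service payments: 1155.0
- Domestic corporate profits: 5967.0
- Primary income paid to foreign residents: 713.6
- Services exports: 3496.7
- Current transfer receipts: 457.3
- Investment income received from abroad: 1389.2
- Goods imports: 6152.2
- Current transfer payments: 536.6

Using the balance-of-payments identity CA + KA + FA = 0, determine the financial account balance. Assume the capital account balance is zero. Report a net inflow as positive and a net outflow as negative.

-2852.4

Goods balance = 6066.6 - 6152.2 = -85.6
Services balance = 3496.7 - 1155.0 = 2341.7
Trade balance (goods + services) = -85.6 + 2341.7 = 2256.1
Net primary income = 1389.2 - 713.6 = 675.6
Net secondary income = 457.3 - 536.6 = -79.3
Current account = 2256.1 + 675.6 + (-79.3) = 2852.4
Financial account = -(2852.4) = -2852.4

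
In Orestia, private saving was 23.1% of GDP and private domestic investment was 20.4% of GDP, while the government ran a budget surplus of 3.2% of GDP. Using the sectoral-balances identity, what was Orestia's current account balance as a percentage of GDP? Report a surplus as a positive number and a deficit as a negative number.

5.9

By the sectoral-balances identity, CA = (S_private - I) + (T - G).
Private balance = 23.1 - 20.4 = 2.7
Government balance (T - G) = 3.2
CA = 2.7 + 3.2 = 5.9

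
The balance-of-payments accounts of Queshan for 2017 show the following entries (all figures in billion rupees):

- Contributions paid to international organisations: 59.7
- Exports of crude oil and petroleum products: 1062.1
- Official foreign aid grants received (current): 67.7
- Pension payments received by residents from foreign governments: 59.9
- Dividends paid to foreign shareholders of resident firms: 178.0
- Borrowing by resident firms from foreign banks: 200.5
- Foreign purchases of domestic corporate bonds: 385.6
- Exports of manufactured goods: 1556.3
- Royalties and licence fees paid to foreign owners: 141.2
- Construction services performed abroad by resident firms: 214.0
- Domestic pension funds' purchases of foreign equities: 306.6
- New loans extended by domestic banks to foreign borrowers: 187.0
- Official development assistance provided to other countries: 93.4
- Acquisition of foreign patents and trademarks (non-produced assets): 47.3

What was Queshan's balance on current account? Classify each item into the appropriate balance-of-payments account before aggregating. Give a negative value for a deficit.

Goods: 1556.3 + 1062.1 = 2618.4
Services: 214.0 - 141.2 = 72.8
Primary income: -178.0
Secondary income: -59.7 + 59.9 - 93.4 + 67.7 = -25.5
Current account = 2618.4 + 72.8 + (-178.0) + (-25.5) = 2487.7
(Excluded from the current account — financial account: borrowing by resident firms from foreign banks 200.5, foreign purchases of domestic corporate bonds 385.6, domestic pension funds' purchases of foreign equities 306.6, new loans extended by domestic banks to foreign borrowers 187.0; capital account: acquisition of foreign patents and trademarks (non-produced assets) 47.3.)

2487.7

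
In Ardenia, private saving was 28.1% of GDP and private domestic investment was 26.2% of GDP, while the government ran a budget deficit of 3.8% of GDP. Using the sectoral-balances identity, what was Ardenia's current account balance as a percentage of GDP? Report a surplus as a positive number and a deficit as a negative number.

By the sectoral-balances identity, CA = (S_private - I) + (T - G).
Private balance = 28.1 - 26.2 = 1.9
Government balance (T - G) = -3.8
CA = 1.9 + (-3.8) = -1.9

-1.9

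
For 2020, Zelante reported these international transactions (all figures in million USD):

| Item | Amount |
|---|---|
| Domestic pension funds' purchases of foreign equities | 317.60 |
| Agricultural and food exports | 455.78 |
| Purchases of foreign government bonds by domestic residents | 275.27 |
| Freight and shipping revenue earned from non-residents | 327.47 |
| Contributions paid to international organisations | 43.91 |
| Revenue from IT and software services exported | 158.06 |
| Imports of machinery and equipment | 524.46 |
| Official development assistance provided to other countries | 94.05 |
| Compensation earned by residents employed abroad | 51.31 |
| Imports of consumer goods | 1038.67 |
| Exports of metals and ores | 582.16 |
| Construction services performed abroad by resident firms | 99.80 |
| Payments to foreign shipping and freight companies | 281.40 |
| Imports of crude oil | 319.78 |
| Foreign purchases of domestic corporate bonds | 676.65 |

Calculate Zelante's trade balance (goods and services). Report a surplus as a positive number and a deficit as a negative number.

-541.04

Goods: -1038.67 + 582.16 - 319.78 - 524.46 + 455.78 = -844.97
Services: 158.06 + 99.80 - 281.40 + 327.47 = 303.93
Trade balance = -844.97 + 303.93 = -541.04
(Excluded from the trade balance — financial account: domestic pension funds' purchases of foreign equities 317.60, purchases of foreign government bonds by domestic residents 275.27, foreign purchases of domestic corporate bonds 676.65; secondary income: contributions paid to international organisations 43.91, official development assistance provided to other countries 94.05; primary income: compensation earned by residents employed abroad 51.31.)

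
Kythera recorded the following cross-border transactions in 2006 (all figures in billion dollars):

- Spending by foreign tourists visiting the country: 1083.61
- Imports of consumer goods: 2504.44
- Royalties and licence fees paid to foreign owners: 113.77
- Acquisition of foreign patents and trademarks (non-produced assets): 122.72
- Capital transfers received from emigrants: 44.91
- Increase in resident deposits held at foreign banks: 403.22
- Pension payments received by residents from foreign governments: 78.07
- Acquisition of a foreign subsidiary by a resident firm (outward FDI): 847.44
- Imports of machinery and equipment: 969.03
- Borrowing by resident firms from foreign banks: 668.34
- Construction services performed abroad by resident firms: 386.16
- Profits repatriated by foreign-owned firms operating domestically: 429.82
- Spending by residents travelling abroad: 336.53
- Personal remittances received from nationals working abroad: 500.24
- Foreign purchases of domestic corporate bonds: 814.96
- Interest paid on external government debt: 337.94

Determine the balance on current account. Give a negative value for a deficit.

Goods: -969.03 - 2504.44 = -3473.47
Services: -113.77 + 386.16 + 1083.61 - 336.53 = 1019.47
Primary income: -337.94 - 429.82 = -767.76
Secondary income: 500.24 + 78.07 = 578.31
Current account = (-3473.47) + 1019.47 + (-767.76) + 578.31 = -2643.45
(Excluded from the current account — capital account: acquisition of foreign patents and trademarks (non-produced assets) 122.72, capital transfers received from emigrants 44.91; financial account: increase in resident deposits held at foreign banks 403.22, acquisition of a foreign subsidiary by a resident firm (outward FDI) 847.44, borrowing by resident firms from foreign banks 668.34, foreign purchases of domestic corporate bonds 814.96.)

-2643.45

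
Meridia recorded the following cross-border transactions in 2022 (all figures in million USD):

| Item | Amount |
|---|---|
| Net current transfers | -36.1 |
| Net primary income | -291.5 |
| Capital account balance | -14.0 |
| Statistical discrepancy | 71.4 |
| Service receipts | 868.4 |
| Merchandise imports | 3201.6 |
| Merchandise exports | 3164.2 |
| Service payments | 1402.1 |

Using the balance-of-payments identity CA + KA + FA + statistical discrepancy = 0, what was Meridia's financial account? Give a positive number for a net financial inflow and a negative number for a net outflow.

Goods balance = 3164.2 - 3201.6 = -37.4
Services balance = 868.4 - 1402.1 = -533.7
Trade balance (goods + services) = -37.4 + (-533.7) = -571.1
Net primary income = -291.5
Net secondary income = -36.1
Current account = -571.1 + (-291.5) + (-36.1) = -898.7
Financial account = -(-898.7 + (-14.0) + 71.4) = 841.3

841.3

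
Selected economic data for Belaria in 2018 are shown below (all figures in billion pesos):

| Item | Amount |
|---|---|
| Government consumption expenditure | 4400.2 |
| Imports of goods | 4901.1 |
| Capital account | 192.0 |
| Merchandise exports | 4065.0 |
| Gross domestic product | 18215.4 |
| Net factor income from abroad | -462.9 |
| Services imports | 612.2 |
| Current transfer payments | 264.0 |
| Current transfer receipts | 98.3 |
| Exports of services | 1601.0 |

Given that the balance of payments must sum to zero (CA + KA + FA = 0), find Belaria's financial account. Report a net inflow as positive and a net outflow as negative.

283.9

Goods balance = 4065.0 - 4901.1 = -836.1
Services balance = 1601.0 - 612.2 = 988.8
Trade balance (goods + services) = -836.1 + 988.8 = 152.7
Net primary income = -462.9
Net secondary income = 98.3 - 264.0 = -165.7
Current account = 152.7 + (-462.9) + (-165.7) = -475.9
Financial account = -(-475.9 + 192.0) = 283.9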